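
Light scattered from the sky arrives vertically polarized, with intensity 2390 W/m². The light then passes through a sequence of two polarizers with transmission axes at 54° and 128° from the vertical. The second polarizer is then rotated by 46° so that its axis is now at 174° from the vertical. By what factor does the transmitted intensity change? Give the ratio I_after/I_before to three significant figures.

I_new/I_old ≈ 3.29

Before rotation:
I₁ = I₀ cos²(54° − 0°) = I₀ cos²(54°) = 0.3455 I₀.
I₂ = I₁ cos²(128° − 54°) = 0.3455 I₀ · cos²(74°) = 0.02625 I₀.
After rotation:
I₁ = I₀ cos²(54° − 0°) = I₀ cos²(54°) = 0.3455 I₀.
Angle between axes 1 and 2: 60°. I₂ = 0.3455 I₀ · cos²(60°) = 0.08637 I₀.
Ratio = 0.08637 / 0.02625 = 3.291.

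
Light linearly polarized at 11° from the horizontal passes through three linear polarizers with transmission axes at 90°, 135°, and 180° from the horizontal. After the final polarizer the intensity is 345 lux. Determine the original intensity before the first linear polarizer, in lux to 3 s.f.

By Malus's law, I₁ = I₀ cos²(90° − 11°) = I₀ cos²(79°) = 0.03641 I₀.
I₂ = I₁ cos²(135° − 90°) = 0.03641 I₀ · cos²(45°) = 0.0182 I₀.
I₃ = I₂ cos²(180° − 135°) = 0.0182 I₀ · cos²(45°) = 0.009102 I₀.
So 345 lux = 0.009102 I₀, giving I₀ = 345/0.009102 = 3.79e+04 lux.

I₀ ≈ 3.79e4 lux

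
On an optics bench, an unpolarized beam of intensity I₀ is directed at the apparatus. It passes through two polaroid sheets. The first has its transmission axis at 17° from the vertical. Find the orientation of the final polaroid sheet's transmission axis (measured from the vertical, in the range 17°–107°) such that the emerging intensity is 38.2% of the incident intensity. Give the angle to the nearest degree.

θ ≈ 46°

Unpolarized light through the first polarizer → I₁ = ½ I₀, now polarized at 17°.
Need I₂/I₀ = 0.382, so cos²(θ − 17°) = 0.382 / 0.5 = 0.764.
θ − 17° = arccos(√0.764) = 29.1°, giving θ ≈ 17 + 29.1 = 46.1°.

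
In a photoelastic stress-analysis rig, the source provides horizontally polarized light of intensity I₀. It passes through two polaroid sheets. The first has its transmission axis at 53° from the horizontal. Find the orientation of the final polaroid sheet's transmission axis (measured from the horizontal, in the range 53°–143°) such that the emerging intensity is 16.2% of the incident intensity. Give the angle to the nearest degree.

I₁ = I₀ cos²(53° − 0°) = I₀ cos²(53°) = 0.3622 I₀.
Need I₂/I₀ = 0.162, so cos²(θ − 53°) = 0.162 / 0.3622 = 0.4473.
θ − 53° = arccos(√0.4473) = 48.0°, giving θ ≈ 53 + 48.0 = 101.0°.

θ ≈ 101°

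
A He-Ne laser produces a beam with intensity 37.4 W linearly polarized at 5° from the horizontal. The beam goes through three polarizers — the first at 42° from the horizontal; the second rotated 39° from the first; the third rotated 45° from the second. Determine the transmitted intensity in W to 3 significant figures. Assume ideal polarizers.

I ≈ 7.20 W

I₁ = 37.4 W · cos²(37°) = 23.85 W.
I₂ = I₁ · cos²(39°) = 23.85 · 0.604 = 14.41 W.
I₃ = I₂ · cos²(45°) = 14.41 · 0.5 = 7.204 W.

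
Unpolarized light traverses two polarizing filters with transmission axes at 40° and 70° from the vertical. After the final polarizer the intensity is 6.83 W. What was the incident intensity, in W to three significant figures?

Unpolarized light through the first polarizer → I₁ = ½ I₀, now polarized at 40°.
I₂ = I₁ cos²(70° − 40°) = 0.5 I₀ · cos²(30°) = 0.375 I₀.
So 6.83 W = 0.375 I₀, giving I₀ = 6.83/0.375 = 18.21 W.

I₀ ≈ 18.2 W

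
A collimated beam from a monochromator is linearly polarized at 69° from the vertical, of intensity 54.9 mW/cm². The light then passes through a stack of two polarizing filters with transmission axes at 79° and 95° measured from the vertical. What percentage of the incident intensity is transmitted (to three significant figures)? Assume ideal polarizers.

≈ 89.6%

By Malus's law, I₁ = 54.9 mW/cm² · cos²(10°) = 53.24 mW/cm².
I₂ = I₁ · cos²(16°) = 53.24 · 0.924 = 49.2 mW/cm².
That is 89.62% of the incident intensity.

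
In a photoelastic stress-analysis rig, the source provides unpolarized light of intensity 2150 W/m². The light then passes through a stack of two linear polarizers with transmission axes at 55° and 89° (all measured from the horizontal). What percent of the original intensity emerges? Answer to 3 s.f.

Unpolarized light through the first polarizer → I₁ = 2150 W/m²/2 = 1075 W/m², polarized at 55°.
I₂ = I₁ · cos²(34°) = 1075 · 0.6873 = 738.9 W/m².
That is 34.37% of the incident intensity.

≈ 34.4%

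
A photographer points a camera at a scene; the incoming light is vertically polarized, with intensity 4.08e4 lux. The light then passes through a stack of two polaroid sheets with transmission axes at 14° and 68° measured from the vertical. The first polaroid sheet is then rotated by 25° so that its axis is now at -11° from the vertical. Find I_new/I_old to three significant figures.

Before rotation:
I₁ = I₀ cos²(14° − 0°) = I₀ cos²(14°) = 0.9415 I₀.
I₂ = I₁ cos²(68° − 14°) = 0.9415 I₀ · cos²(54°) = 0.3253 I₀.
After rotation:
I₁ = I₀ cos²(-11° − 0°) = I₀ cos²(11°) = 0.9636 I₀.
I₂ = I₁ cos²(68° + 11°) = 0.9636 I₀ · cos²(79°) = 0.03508 I₀.
Ratio = 0.03508 / 0.3253 = 0.1079.

I_new/I_old ≈ 0.108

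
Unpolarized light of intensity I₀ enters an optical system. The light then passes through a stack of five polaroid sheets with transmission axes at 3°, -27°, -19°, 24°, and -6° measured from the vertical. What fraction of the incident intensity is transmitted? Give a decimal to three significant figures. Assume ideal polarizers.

≈ 0.148 I₀

Unpolarized light through the first polarizer → I₁ = ½ I₀, now polarized at 3°.
I₂ = I₁ cos²(-27° − 3°) = 0.5 I₀ · cos²(30°) = 0.375 I₀.
I₃ = I₂ cos²(-19° + 27°) = 0.375 I₀ · cos²(8°) = 0.3677 I₀.
I₄ = I₃ cos²(24° + 19°) = 0.3677 I₀ · cos²(43°) = 0.1967 I₀.
I₅ = I₄ cos²(-6° − 24°) = 0.1967 I₀ · cos²(30°) = 0.1475 I₀.
Transmitted fraction = 0.1475.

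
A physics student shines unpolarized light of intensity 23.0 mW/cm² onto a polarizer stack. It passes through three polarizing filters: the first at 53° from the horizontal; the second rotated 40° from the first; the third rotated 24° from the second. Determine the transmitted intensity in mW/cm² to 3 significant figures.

I ≈ 5.63 mW/cm²

Unpolarized light through the first polarizer → I₁ = 23.0 mW/cm²/2 = 11.5 mW/cm², polarized at 53°.
I₂ = I₁ · cos²(40°) = 11.5 · 0.5868 = 6.748 mW/cm².
I₃ = I₂ · cos²(24°) = 6.748 · 0.8346 = 5.632 mW/cm².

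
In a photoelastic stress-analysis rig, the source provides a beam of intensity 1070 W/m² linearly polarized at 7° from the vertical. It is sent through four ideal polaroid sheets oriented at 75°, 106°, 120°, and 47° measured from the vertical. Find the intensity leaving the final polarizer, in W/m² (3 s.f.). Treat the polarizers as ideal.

I₁ = 1070 W/m² · cos²(68°) = 150.2 W/m².
I₂ = I₁ · cos²(31°) = 150.2 · 0.7347 = 110.3 W/m².
I₃ = I₂ · cos²(14°) = 110.3 · 0.9415 = 103.9 W/m².
I₄ = I₃ · cos²(73°) = 103.9 · 0.08548 = 8.879 W/m².

I ≈ 8.88 W/m²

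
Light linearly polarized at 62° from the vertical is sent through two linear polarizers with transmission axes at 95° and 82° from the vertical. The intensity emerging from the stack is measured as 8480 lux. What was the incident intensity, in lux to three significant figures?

By Malus's law, I₁ = I₀ cos²(95° − 62°) = I₀ cos²(33°) = 0.7034 I₀.
I₂ = I₁ cos²(82° − 95°) = 0.7034 I₀ · cos²(13°) = 0.6678 I₀.
So 8480 lux = 0.6678 I₀, giving I₀ = 8480/0.6678 = 1.27e+04 lux.

I₀ ≈ 1.27e4 lux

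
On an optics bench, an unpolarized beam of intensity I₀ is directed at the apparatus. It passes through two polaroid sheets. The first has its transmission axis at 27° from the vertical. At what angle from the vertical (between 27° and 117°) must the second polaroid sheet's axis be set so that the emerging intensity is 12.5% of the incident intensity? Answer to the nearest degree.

θ ≈ 87°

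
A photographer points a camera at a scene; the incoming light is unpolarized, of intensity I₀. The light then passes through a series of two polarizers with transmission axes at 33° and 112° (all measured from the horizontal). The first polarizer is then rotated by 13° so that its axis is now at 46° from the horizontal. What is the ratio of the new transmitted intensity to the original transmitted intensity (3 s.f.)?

I_new/I_old ≈ 4.54

Before rotation:
Unpolarized light through the first polarizer → I₁ = ½ I₀, now polarized at 33°.
I₂ = I₁ cos²(112° − 33°) = 0.5 I₀ · cos²(79°) = 0.0182 I₀.
After rotation:
Unpolarized light through the first polarizer → I₁ = ½ I₀, now polarized at 46°.
I₂ = I₁ cos²(112° − 46°) = 0.5 I₀ · cos²(66°) = 0.08272 I₀.
Ratio = 0.08272 / 0.0182 = 4.544.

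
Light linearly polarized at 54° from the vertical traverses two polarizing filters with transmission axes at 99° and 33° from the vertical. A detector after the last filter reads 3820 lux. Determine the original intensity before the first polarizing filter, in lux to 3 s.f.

I₀ ≈ 4.62e4 lux

By Malus's law, I₁ = I₀ cos²(99° − 54°) = I₀ cos²(45°) = 0.5 I₀.
I₂ = I₁ cos²(33° − 99°) = 0.5 I₀ · cos²(66°) = 0.08272 I₀.
So 3820 lux = 0.08272 I₀, giving I₀ = 3820/0.08272 = 4.618e+04 lux.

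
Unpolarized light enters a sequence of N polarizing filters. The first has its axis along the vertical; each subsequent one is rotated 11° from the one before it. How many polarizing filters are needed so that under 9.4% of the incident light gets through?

N = 47

First polarizer halves the unpolarized light: factor 1/2.
Each further stage multiplies by cos²(11°) = 0.9636.
After N polarizers: T = 0.5·0.9636^(N−1). Require T < 0.094 ⇒ N−1 > ln(0.094/0.5)/ln(0.9636) = 45.06, so N−1 ≥ 46 and N = 47.
Check: N=47 gives T = 0.09079 < 0.094; N=46 gives T = 0.09422.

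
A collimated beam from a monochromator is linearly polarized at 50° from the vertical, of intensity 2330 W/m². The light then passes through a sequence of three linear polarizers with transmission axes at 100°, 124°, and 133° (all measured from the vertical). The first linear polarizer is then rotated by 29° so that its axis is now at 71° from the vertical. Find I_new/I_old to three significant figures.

I_new/I_old ≈ 0.915

Before rotation:
I₁ = I₀ cos²(100° − 50°) = I₀ cos²(50°) = 0.4132 I₀.
I₂ = I₁ cos²(124° − 100°) = 0.4132 I₀ · cos²(24°) = 0.3448 I₀.
I₃ = I₂ cos²(133° − 124°) = 0.3448 I₀ · cos²(9°) = 0.3364 I₀.
After rotation:
I₁ = I₀ cos²(71° − 50°) = I₀ cos²(21°) = 0.8716 I₀.
I₂ = I₁ cos²(124° − 71°) = 0.8716 I₀ · cos²(53°) = 0.3157 I₀.
I₃ = I₂ cos²(133° − 124°) = 0.3157 I₀ · cos²(9°) = 0.3079 I₀.
Ratio = 0.3079 / 0.3364 = 0.9154.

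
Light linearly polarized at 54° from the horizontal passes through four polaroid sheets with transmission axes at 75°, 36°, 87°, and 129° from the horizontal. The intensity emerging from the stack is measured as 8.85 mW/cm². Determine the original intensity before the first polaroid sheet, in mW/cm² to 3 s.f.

By Malus's law, I₁ = I₀ cos²(75° − 54°) = I₀ cos²(21°) = 0.8716 I₀.
I₂ = I₁ cos²(36° − 75°) = 0.8716 I₀ · cos²(39°) = 0.5264 I₀.
I₃ = I₂ cos²(87° − 36°) = 0.5264 I₀ · cos²(51°) = 0.2085 I₀.
I₄ = I₃ cos²(129° − 87°) = 0.2085 I₀ · cos²(42°) = 0.1151 I₀.
So 8.85 mW/cm² = 0.1151 I₀, giving I₀ = 8.85/0.1151 = 76.87 mW/cm².

I₀ ≈ 76.9 mW/cm²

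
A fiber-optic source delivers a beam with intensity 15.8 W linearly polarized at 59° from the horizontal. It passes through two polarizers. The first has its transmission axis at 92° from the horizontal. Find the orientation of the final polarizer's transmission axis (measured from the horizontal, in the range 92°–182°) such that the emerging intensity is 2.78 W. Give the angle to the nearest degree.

I₁ = I₀ cos²(92° − 59°) = I₀ cos²(33°) = 0.7034 I₀.
Target fraction: 2.78 / 15.8 W = 0.1759 of I₀.
Need I₂/I₀ = 0.1759, so cos²(θ − 92°) = 0.1759 / 0.7034 = 0.2502.
θ − 92° = arccos(√0.2502) = 60.0°, giving θ ≈ 92 + 60.0 = 152.0°.

θ ≈ 152°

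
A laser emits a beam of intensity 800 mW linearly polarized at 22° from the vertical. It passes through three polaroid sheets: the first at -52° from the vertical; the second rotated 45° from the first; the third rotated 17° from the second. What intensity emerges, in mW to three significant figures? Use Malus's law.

By Malus's law, I₁ = 800 mW · cos²(74°) = 60.78 mW.
I₂ = I₁ · cos²(45°) = 60.78 · 0.5 = 30.39 mW.
I₃ = I₂ · cos²(17°) = 30.39 · 0.9145 = 27.79 mW.

I ≈ 27.8 mW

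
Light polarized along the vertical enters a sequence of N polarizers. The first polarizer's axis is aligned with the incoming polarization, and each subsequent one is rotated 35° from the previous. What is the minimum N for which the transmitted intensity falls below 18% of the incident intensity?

N = 6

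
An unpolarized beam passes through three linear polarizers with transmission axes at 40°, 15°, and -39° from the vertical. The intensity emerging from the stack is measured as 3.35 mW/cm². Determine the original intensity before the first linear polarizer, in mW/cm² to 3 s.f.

I₀ ≈ 23.6 mW/cm²

Unpolarized light through the first polarizer → I₁ = ½ I₀, now polarized at 40°.
I₂ = I₁ cos²(15° − 40°) = 0.5 I₀ · cos²(25°) = 0.4107 I₀.
I₃ = I₂ cos²(-39° − 15°) = 0.4107 I₀ · cos²(54°) = 0.1419 I₀.
So 3.35 mW/cm² = 0.1419 I₀, giving I₀ = 3.35/0.1419 = 23.61 mW/cm².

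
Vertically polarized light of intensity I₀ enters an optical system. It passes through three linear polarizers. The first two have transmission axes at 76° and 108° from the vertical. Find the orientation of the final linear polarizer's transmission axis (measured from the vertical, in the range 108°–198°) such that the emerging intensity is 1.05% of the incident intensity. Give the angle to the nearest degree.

By Malus's law, I₁ = I₀ cos²(76° − 0°) = I₀ cos²(76°) = 0.05853 I₀.
I₂ = I₁ cos²(108° − 76°) = 0.05853 I₀ · cos²(32°) = 0.04209 I₀.
Need I₃/I₀ = 0.0105, so cos²(θ − 108°) = 0.0105 / 0.04209 = 0.2495.
θ − 108° = arccos(√0.2495) = 60.0°, giving θ ≈ 108 + 60.0 = 168.0°.

θ ≈ 168°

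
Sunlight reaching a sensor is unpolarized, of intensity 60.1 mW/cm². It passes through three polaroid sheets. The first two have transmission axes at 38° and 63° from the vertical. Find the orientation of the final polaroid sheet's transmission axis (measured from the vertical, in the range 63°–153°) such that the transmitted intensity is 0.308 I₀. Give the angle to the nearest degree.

θ ≈ 93°

Unpolarized light through the first polarizer → I₁ = ½ I₀, now polarized at 38°.
I₂ = I₁ cos²(63° − 38°) = 0.5 I₀ · cos²(25°) = 0.4107 I₀.
Need I₃/I₀ = 0.308, so cos²(θ − 63°) = 0.308 / 0.4107 = 0.7499.
θ − 63° = arccos(√0.7499) = 30.0°, giving θ ≈ 63 + 30.0 = 93.0°.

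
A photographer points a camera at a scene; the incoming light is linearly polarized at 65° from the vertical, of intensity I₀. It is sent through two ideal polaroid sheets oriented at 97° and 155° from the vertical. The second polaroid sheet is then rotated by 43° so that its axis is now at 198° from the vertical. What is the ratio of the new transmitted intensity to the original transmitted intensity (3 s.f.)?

I_new/I_old ≈ 0.130

Before rotation:
I₁ = I₀ cos²(97° − 65°) = I₀ cos²(32°) = 0.7192 I₀.
I₂ = I₁ cos²(155° − 97°) = 0.7192 I₀ · cos²(58°) = 0.202 I₀.
After rotation:
I₁ = I₀ cos²(97° − 65°) = I₀ cos²(32°) = 0.7192 I₀.
Angle between axes 1 and 2: 79°. I₂ = 0.7192 I₀ · cos²(79°) = 0.02618 I₀.
Ratio = 0.02618 / 0.202 = 0.1297.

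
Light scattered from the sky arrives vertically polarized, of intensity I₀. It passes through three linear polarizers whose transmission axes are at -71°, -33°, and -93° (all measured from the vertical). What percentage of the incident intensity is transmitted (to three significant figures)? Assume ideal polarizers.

By Malus's law, I₁ = I₀ cos²(-71° − 0°) = I₀ cos²(71°) = 0.106 I₀.
I₂ = I₁ cos²(-33° + 71°) = 0.106 I₀ · cos²(38°) = 0.06582 I₀.
I₃ = I₂ cos²(-93° + 33°) = 0.06582 I₀ · cos²(60°) = 0.01645 I₀.
That is 1.645% of the incident intensity.

≈ 1.65%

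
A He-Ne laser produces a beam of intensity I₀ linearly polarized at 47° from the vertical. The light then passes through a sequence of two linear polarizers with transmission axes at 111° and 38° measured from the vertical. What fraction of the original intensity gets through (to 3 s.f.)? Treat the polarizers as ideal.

I₁ = I₀ cos²(111° − 47°) = I₀ cos²(64°) = 0.1922 I₀.
I₂ = I₁ cos²(38° − 111°) = 0.1922 I₀ · cos²(73°) = 0.01643 I₀.
Transmitted fraction = 0.01643.

≈ 0.0164 I₀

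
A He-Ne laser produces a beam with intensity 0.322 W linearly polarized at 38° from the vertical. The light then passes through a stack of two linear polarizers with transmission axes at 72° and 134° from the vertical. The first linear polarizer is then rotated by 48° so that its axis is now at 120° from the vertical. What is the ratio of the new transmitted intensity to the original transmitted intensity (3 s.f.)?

Before rotation:
I₁ = I₀ cos²(72° − 38°) = I₀ cos²(34°) = 0.6873 I₀.
I₂ = I₁ cos²(134° − 72°) = 0.6873 I₀ · cos²(62°) = 0.1515 I₀.
After rotation:
I₁ = I₀ cos²(120° − 38°) = I₀ cos²(82°) = 0.01937 I₀.
I₂ = I₁ cos²(134° − 120°) = 0.01937 I₀ · cos²(14°) = 0.01824 I₀.
Ratio = 0.01824 / 0.1515 = 0.1204.

I_new/I_old ≈ 0.120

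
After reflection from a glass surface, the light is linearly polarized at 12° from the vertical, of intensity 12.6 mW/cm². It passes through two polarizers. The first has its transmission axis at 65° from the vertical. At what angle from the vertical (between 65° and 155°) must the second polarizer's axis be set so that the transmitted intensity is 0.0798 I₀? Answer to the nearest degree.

By Malus's law, I₁ = I₀ cos²(65° − 12°) = I₀ cos²(53°) = 0.3622 I₀.
Need I₂/I₀ = 0.0798, so cos²(θ − 65°) = 0.0798 / 0.3622 = 0.2203.
θ − 65° = arccos(√0.2203) = 62.0°, giving θ ≈ 65 + 62.0 = 127.0°.

θ ≈ 127°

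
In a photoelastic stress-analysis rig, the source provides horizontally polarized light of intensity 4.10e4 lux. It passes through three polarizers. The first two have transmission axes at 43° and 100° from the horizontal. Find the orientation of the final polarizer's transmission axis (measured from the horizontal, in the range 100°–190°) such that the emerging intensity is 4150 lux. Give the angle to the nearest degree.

θ ≈ 137°

By Malus's law, I₁ = I₀ cos²(43° − 0°) = I₀ cos²(43°) = 0.5349 I₀.
I₂ = I₁ cos²(100° − 43°) = 0.5349 I₀ · cos²(57°) = 0.1587 I₀.
Target fraction: 4150 / 4.10e4 lux = 0.1012 of I₀.
Need I₃/I₀ = 0.1012, so cos²(θ − 100°) = 0.1012 / 0.1587 = 0.638.
θ − 100° = arccos(√0.638) = 37.0°, giving θ ≈ 100 + 37.0 = 137.0°.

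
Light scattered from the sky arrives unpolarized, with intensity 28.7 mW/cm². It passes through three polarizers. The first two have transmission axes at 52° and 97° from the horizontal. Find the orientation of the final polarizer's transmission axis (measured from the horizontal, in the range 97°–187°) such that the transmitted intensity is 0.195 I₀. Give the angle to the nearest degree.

Unpolarized light through the first polarizer → I₁ = ½ I₀, now polarized at 52°.
I₂ = I₁ cos²(97° − 52°) = 0.5 I₀ · cos²(45°) = 0.25 I₀.
Need I₃/I₀ = 0.195, so cos²(θ − 97°) = 0.195 / 0.25 = 0.78.
θ − 97° = arccos(√0.78) = 28.0°, giving θ ≈ 97 + 28.0 = 125.0°.

θ ≈ 125°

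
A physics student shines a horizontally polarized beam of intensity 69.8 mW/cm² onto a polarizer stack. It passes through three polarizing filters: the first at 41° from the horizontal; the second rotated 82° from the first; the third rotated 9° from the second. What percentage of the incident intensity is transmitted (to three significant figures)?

≈ 1.08%

I₁ = 69.8 mW/cm² · cos²(41°) = 39.76 mW/cm².
I₂ = I₁ · cos²(82°) = 39.76 · 0.01937 = 0.7701 mW/cm².
I₃ = I₂ · cos²(9°) = 0.7701 · 0.9755 = 0.7512 mW/cm².
That is 1.076% of the incident intensity.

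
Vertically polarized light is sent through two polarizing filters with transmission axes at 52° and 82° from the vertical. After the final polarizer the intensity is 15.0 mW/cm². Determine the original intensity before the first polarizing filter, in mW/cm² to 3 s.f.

I₀ ≈ 52.8 mW/cm²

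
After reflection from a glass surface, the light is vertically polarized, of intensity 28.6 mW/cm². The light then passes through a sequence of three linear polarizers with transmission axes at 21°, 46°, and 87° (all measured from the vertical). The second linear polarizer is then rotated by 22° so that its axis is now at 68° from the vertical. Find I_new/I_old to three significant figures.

Before rotation:
By Malus's law, I₁ = I₀ cos²(21° − 0°) = I₀ cos²(21°) = 0.8716 I₀.
I₂ = I₁ cos²(46° − 21°) = 0.8716 I₀ · cos²(25°) = 0.7159 I₀.
I₃ = I₂ cos²(87° − 46°) = 0.7159 I₀ · cos²(41°) = 0.4078 I₀.
After rotation:
I₁ = I₀ cos²(21° − 0°) = I₀ cos²(21°) = 0.8716 I₀.
I₂ = I₁ cos²(68° − 21°) = 0.8716 I₀ · cos²(47°) = 0.4054 I₀.
I₃ = I₂ cos²(87° − 68°) = 0.4054 I₀ · cos²(19°) = 0.3624 I₀.
Ratio = 0.3624 / 0.4078 = 0.8888.

I_new/I_old ≈ 0.889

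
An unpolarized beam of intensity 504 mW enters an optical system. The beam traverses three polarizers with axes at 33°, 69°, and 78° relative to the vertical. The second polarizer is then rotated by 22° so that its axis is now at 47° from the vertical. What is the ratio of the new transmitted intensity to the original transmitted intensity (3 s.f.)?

I_new/I_old ≈ 1.08

Before rotation:
Unpolarized light through the first polarizer → I₁ = ½ I₀, now polarized at 33°.
I₂ = I₁ cos²(69° − 33°) = 0.5 I₀ · cos²(36°) = 0.3273 I₀.
I₃ = I₂ cos²(78° − 69°) = 0.3273 I₀ · cos²(9°) = 0.3192 I₀.
After rotation:
Unpolarized light through the first polarizer → I₁ = ½ I₀, now polarized at 33°.
I₂ = I₁ cos²(47° − 33°) = 0.5 I₀ · cos²(14°) = 0.4707 I₀.
I₃ = I₂ cos²(78° − 47°) = 0.4707 I₀ · cos²(31°) = 0.3459 I₀.
Ratio = 0.3459 / 0.3192 = 1.083.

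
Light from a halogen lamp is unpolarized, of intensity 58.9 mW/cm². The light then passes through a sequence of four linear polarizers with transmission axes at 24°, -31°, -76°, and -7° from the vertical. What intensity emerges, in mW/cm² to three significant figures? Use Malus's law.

Unpolarized light through the first polarizer → I₁ = 58.9 mW/cm²/2 = 29.45 mW/cm², polarized at 24°.
I₂ = I₁ · cos²(55°) = 29.45 · 0.329 = 9.689 mW/cm².
I₃ = I₂ · cos²(45°) = 9.689 · 0.5 = 4.844 mW/cm².
I₄ = I₃ · cos²(69°) = 4.844 · 0.1284 = 0.6222 mW/cm².

I ≈ 0.622 mW/cm²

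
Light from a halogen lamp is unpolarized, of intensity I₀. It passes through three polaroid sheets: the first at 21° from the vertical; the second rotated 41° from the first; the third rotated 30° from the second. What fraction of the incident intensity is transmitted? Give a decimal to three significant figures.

≈ 0.214 I₀

Unpolarized light through the first polarizer → I₁ = ½ I₀, now polarized at 21°.
I₂ = I₁ cos²(41°) = 0.5 · 0.5696 I₀ = 0.2848 I₀.
I₃ = I₂ cos²(30°) = 0.2848 · 0.75 I₀ = 0.2136 I₀.
Transmitted fraction = 0.2136.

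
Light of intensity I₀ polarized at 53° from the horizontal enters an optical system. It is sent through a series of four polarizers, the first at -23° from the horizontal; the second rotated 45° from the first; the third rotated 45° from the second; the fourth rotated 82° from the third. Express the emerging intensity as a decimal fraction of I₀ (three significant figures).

≈ 0.000283 I₀

I₁ = I₀ cos²(-23° − 53°) = I₀ cos²(76°) = 0.05853 I₀.
I₂ = I₁ cos²(45°) = 0.05853 · 0.5 I₀ = 0.02926 I₀.
I₃ = I₂ cos²(45°) = 0.02926 · 0.5 I₀ = 0.01463 I₀.
I₄ = I₃ cos²(82°) = 0.01463 · 0.01937 I₀ = 0.0002834 I₀.
Transmitted fraction = 0.0002834.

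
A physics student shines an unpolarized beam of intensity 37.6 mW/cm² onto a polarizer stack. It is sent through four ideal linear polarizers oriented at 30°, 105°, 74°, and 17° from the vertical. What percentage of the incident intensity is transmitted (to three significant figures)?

Unpolarized light through the first polarizer → I₁ = 37.6 mW/cm²/2 = 18.8 mW/cm², polarized at 30°.
I₂ = I₁ · cos²(75°) = 18.8 · 0.06699 = 1.259 mW/cm².
I₃ = I₂ · cos²(31°) = 1.259 · 0.7347 = 0.9253 mW/cm².
I₄ = I₃ · cos²(57°) = 0.9253 · 0.2966 = 0.2745 mW/cm².
That is 0.73% of the incident intensity.

≈ 0.730%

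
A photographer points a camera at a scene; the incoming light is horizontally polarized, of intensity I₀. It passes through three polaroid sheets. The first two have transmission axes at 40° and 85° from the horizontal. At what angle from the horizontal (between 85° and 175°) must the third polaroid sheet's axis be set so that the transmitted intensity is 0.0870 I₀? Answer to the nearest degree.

θ ≈ 142°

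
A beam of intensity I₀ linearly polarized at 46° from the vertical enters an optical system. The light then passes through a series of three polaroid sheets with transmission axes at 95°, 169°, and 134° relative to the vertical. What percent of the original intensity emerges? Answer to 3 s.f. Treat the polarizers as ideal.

≈ 2.19%

By Malus's law, I₁ = I₀ cos²(95° − 46°) = I₀ cos²(49°) = 0.4304 I₀.
I₂ = I₁ cos²(169° − 95°) = 0.4304 I₀ · cos²(74°) = 0.0327 I₀.
I₃ = I₂ cos²(134° − 169°) = 0.0327 I₀ · cos²(35°) = 0.02194 I₀.
That is 2.194% of the incident intensity.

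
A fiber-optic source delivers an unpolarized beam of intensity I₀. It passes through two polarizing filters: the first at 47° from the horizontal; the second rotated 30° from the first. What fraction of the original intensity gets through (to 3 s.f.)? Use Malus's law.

Unpolarized light through the first polarizer → I₁ = ½ I₀, now polarized at 47°.
I₂ = I₁ cos²(30°) = 0.5 · 0.75 I₀ = 0.375 I₀.
Transmitted fraction = 0.375.

≈ 0.375 I₀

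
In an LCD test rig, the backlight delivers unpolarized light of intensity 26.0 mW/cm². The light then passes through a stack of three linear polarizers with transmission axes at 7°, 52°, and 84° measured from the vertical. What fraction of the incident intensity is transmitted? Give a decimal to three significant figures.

I/I₀ ≈ 0.180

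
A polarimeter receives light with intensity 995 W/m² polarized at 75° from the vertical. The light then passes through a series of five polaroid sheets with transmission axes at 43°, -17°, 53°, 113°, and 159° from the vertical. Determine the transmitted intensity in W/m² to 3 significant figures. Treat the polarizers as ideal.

I ≈ 2.52 W/m²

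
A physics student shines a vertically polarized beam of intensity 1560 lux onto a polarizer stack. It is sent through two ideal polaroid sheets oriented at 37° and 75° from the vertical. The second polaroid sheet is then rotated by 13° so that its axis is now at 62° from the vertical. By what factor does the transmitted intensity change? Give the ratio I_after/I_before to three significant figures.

Before rotation:
By Malus's law, I₁ = I₀ cos²(37° − 0°) = I₀ cos²(37°) = 0.6378 I₀.
I₂ = I₁ cos²(75° − 37°) = 0.6378 I₀ · cos²(38°) = 0.3961 I₀.
After rotation:
I₁ = I₀ cos²(37° − 0°) = I₀ cos²(37°) = 0.6378 I₀.
I₂ = I₁ cos²(62° − 37°) = 0.6378 I₀ · cos²(25°) = 0.5239 I₀.
Ratio = 0.5239 / 0.3961 = 1.323.

I_new/I_old ≈ 1.32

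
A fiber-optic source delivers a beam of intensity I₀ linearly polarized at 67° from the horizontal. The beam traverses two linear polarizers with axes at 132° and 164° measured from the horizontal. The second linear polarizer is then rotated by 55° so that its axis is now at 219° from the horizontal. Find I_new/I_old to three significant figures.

I_new/I_old ≈ 0.00381

Before rotation:
I₁ = I₀ cos²(132° − 67°) = I₀ cos²(65°) = 0.1786 I₀.
I₂ = I₁ cos²(164° − 132°) = 0.1786 I₀ · cos²(32°) = 0.1285 I₀.
After rotation:
I₁ = I₀ cos²(132° − 67°) = I₀ cos²(65°) = 0.1786 I₀.
I₂ = I₁ cos²(219° − 132°) = 0.1786 I₀ · cos²(87°) = 0.0004892 I₀.
Ratio = 0.0004892 / 0.1285 = 0.003809.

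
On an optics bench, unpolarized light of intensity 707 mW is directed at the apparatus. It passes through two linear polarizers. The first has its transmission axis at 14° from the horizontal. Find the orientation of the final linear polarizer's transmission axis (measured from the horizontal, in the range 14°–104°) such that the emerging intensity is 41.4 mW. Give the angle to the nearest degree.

θ ≈ 84°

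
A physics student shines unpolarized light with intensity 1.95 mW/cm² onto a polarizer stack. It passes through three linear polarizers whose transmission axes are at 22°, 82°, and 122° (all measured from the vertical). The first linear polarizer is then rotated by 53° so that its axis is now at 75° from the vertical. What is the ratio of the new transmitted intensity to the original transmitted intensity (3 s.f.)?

I_new/I_old ≈ 3.94

Before rotation:
Unpolarized light through the first polarizer → I₁ = ½ I₀, now polarized at 22°.
I₂ = I₁ cos²(82° − 22°) = 0.5 I₀ · cos²(60°) = 0.125 I₀.
I₃ = I₂ cos²(122° − 82°) = 0.125 I₀ · cos²(40°) = 0.07335 I₀.
After rotation:
Unpolarized light through the first polarizer → I₁ = ½ I₀, now polarized at 75°.
I₂ = I₁ cos²(82° − 75°) = 0.5 I₀ · cos²(7°) = 0.4926 I₀.
I₃ = I₂ cos²(122° − 82°) = 0.4926 I₀ · cos²(40°) = 0.2891 I₀.
Ratio = 0.2891 / 0.07335 = 3.941.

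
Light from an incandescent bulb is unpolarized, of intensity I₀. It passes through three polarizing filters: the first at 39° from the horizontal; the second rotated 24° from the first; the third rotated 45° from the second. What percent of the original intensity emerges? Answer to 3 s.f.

Unpolarized light through the first polarizer → I₁ = ½ I₀, now polarized at 39°.
I₂ = I₁ cos²(24°) = 0.5 · 0.8346 I₀ = 0.4173 I₀.
I₃ = I₂ cos²(45°) = 0.4173 · 0.5 I₀ = 0.2086 I₀.
That is 20.86% of the incident intensity.

≈ 20.9%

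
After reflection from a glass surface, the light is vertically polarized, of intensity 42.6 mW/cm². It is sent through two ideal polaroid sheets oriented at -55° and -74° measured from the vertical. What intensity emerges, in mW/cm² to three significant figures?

By Malus's law, I₁ = 42.6 mW/cm² · cos²(55°) = 14.01 mW/cm².
I₂ = I₁ · cos²(19°) = 14.01 · 0.894 = 12.53 mW/cm².

I ≈ 12.5 mW/cm²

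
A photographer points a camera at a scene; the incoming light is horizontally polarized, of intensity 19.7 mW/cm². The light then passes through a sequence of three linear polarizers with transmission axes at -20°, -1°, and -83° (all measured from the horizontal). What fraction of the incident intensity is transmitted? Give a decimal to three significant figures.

I/I₀ ≈ 0.0153

I₁ = 19.7 mW/cm² · cos²(20°) = 17.4 mW/cm².
I₂ = I₁ · cos²(19°) = 17.4 · 0.894 = 15.55 mW/cm².
I₃ = I₂ · cos²(82°) = 15.55 · 0.01937 = 0.3012 mW/cm².
Transmitted fraction = 0.01529.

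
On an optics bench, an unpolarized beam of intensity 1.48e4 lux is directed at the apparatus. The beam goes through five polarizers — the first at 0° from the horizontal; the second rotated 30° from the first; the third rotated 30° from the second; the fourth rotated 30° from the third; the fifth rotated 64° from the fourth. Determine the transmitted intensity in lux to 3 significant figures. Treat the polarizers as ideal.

Unpolarized light through the first polarizer → I₁ = 1.48e4 lux/2 = 7400 lux, polarized at 0°.
I₂ = I₁ · cos²(30°) = 7400 · 0.75 = 5550 lux.
I₃ = I₂ · cos²(30°) = 5550 · 0.75 = 4163 lux.
I₄ = I₃ · cos²(30°) = 4163 · 0.75 = 3122 lux.
I₅ = I₄ · cos²(64°) = 3122 · 0.1922 = 599.9 lux.

I ≈ 600 lux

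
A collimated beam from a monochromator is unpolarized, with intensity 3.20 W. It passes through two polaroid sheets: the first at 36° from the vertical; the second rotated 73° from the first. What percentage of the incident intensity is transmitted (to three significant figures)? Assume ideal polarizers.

≈ 4.27%

Unpolarized light through the first polarizer → I₁ = 3.20 W/2 = 1.6 W, polarized at 36°.
I₂ = I₁ · cos²(73°) = 1.6 · 0.08548 = 0.1368 W.
That is 4.274% of the incident intensity.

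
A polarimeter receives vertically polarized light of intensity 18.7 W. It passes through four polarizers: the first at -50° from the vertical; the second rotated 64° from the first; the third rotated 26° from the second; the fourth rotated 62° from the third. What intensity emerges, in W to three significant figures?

I ≈ 0.264 W

I₁ = 18.7 W · cos²(50°) = 7.726 W.
I₂ = I₁ · cos²(64°) = 7.726 · 0.1922 = 1.485 W.
I₃ = I₂ · cos²(26°) = 1.485 · 0.8078 = 1.199 W.
I₄ = I₃ · cos²(62°) = 1.199 · 0.2204 = 0.2644 W.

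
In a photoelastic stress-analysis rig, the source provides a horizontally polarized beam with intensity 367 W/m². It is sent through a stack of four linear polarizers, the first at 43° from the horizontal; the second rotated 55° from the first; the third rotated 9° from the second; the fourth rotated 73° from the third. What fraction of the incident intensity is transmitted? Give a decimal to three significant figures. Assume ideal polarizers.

I/I₀ ≈ 0.0147

I₁ = 367 W/m² · cos²(43°) = 196.3 W/m².
I₂ = I₁ · cos²(55°) = 196.3 · 0.329 = 64.58 W/m².
I₃ = I₂ · cos²(9°) = 64.58 · 0.9755 = 63 W/m².
I₄ = I₃ · cos²(73°) = 63 · 0.08548 = 5.385 W/m².
Transmitted fraction = 0.01467.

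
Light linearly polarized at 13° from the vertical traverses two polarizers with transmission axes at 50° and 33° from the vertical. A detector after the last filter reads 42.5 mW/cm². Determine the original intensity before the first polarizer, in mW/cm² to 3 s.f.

I₀ ≈ 72.9 mW/cm²

By Malus's law, I₁ = I₀ cos²(50° − 13°) = I₀ cos²(37°) = 0.6378 I₀.
I₂ = I₁ cos²(33° − 50°) = 0.6378 I₀ · cos²(17°) = 0.5833 I₀.
So 42.5 mW/cm² = 0.5833 I₀, giving I₀ = 42.5/0.5833 = 72.86 mW/cm².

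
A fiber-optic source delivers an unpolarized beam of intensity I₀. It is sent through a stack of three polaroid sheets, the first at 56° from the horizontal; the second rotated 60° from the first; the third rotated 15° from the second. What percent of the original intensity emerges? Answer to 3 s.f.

Unpolarized light through the first polarizer → I₁ = ½ I₀, now polarized at 56°.
I₂ = I₁ cos²(60°) = 0.5 · 0.25 I₀ = 0.125 I₀.
I₃ = I₂ cos²(15°) = 0.125 · 0.933 I₀ = 0.1166 I₀.
That is 11.66% of the incident intensity.

≈ 11.7%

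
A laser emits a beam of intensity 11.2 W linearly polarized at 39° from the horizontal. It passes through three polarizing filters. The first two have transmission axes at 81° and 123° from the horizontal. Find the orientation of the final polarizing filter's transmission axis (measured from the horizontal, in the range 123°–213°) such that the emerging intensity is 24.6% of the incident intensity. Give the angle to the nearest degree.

θ ≈ 149°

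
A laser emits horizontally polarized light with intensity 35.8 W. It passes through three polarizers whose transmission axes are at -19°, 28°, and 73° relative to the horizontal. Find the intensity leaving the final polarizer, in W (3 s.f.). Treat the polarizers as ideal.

I ≈ 7.44 W

I₁ = 35.8 W · cos²(19°) = 32.01 W.
I₂ = I₁ · cos²(47°) = 32.01 · 0.4651 = 14.89 W.
I₃ = I₂ · cos²(45°) = 14.89 · 0.5 = 7.443 W.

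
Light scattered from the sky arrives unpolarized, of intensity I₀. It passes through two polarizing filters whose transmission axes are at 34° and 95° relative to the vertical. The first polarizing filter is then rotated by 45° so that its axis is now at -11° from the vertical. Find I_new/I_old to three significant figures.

I_new/I_old ≈ 0.323

Before rotation:
Unpolarized light through the first polarizer → I₁ = ½ I₀, now polarized at 34°.
I₂ = I₁ cos²(95° − 34°) = 0.5 I₀ · cos²(61°) = 0.1175 I₀.
After rotation:
Unpolarized light through the first polarizer → I₁ = ½ I₀, now polarized at -11°.
Angle between axes 1 and 2: 74°. I₂ = 0.5 I₀ · cos²(74°) = 0.03799 I₀.
Ratio = 0.03799 / 0.1175 = 0.3232.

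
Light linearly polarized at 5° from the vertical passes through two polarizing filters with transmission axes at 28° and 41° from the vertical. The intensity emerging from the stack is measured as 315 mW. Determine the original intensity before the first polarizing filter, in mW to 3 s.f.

I₁ = I₀ cos²(28° − 5°) = I₀ cos²(23°) = 0.8473 I₀.
I₂ = I₁ cos²(41° − 28°) = 0.8473 I₀ · cos²(13°) = 0.8045 I₀.
So 315 mW = 0.8045 I₀, giving I₀ = 315/0.8045 = 391.6 mW.

I₀ ≈ 392 mW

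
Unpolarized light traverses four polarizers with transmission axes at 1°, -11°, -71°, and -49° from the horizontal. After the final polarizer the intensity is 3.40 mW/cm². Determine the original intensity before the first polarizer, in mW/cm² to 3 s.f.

I₀ ≈ 33.1 mW/cm²

Unpolarized light through the first polarizer → I₁ = ½ I₀, now polarized at 1°.
I₂ = I₁ cos²(-11° − 1°) = 0.5 I₀ · cos²(12°) = 0.4784 I₀.
I₃ = I₂ cos²(-71° + 11°) = 0.4784 I₀ · cos²(60°) = 0.1196 I₀.
I₄ = I₃ cos²(-49° + 71°) = 0.1196 I₀ · cos²(22°) = 0.1028 I₀.
So 3.40 mW/cm² = 0.1028 I₀, giving I₀ = 3.40/0.1028 = 33.07 mW/cm².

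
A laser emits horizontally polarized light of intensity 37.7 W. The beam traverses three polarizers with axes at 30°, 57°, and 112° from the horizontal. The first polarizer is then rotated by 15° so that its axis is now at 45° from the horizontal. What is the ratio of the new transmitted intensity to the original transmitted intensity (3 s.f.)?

I_new/I_old ≈ 0.803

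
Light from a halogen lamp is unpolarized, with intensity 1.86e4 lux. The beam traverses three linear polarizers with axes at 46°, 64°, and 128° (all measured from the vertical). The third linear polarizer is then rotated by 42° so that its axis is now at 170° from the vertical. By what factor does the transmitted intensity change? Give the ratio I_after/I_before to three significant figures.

I_new/I_old ≈ 0.395

Before rotation:
Unpolarized light through the first polarizer → I₁ = ½ I₀, now polarized at 46°.
I₂ = I₁ cos²(64° − 46°) = 0.5 I₀ · cos²(18°) = 0.4523 I₀.
I₃ = I₂ cos²(128° − 64°) = 0.4523 I₀ · cos²(64°) = 0.08691 I₀.
After rotation:
Unpolarized light through the first polarizer → I₁ = ½ I₀, now polarized at 46°.
I₂ = I₁ cos²(64° − 46°) = 0.5 I₀ · cos²(18°) = 0.4523 I₀.
Angle between axes 2 and 3: 74°. I₃ = 0.4523 I₀ · cos²(74°) = 0.03436 I₀.
Ratio = 0.03436 / 0.08691 = 0.3954.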